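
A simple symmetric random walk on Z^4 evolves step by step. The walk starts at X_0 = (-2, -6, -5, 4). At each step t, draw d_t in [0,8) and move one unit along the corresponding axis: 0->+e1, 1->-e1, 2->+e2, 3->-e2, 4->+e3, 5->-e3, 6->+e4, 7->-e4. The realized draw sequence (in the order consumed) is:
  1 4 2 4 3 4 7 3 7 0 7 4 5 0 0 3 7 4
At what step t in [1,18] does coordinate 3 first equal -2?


t=0: X=(-2, -6, -5, 4), d=1 → -e1, X_1=(-3, -6, -5, 4)
t=1: X=(-3, -6, -5, 4), d=4 → +e3, X_2=(-3, -6, -4, 4)
t=2: X=(-3, -6, -4, 4), d=2 → +e2, X_3=(-3, -5, -4, 4)
t=3: X=(-3, -5, -4, 4), d=4 → +e3, X_4=(-3, -5, -3, 4)
t=4: X=(-3, -5, -3, 4), d=3 → -e2, X_5=(-3, -6, -3, 4)
t=5: X=(-3, -6, -3, 4), d=4 → +e3, X_6=(-3, -6, -2, 4)
t=6: X=(-3, -6, -2, 4), d=7 → -e4, X_7=(-3, -6, -2, 3)
t=7: X=(-3, -6, -2, 3), d=3 → -e2, X_8=(-3, -7, -2, 3)
t=8: X=(-3, -7, -2, 3), d=7 → -e4, X_9=(-3, -7, -2, 2)
t=9: X=(-3, -7, -2, 2), d=0 → +e1, X_10=(-2, -7, -2, 2)
t=10: X=(-2, -7, -2, 2), d=7 → -e4, X_11=(-2, -7, -2, 1)
t=11: X=(-2, -7, -2, 1), d=4 → +e3, X_12=(-2, -7, -1, 1)
t=12: X=(-2, -7, -1, 1), d=5 → -e3, X_13=(-2, -7, -2, 1)
t=13: X=(-2, -7, -2, 1), d=0 → +e1, X_14=(-1, -7, -2, 1)
t=14: X=(-1, -7, -2, 1), d=0 → +e1, X_15=(0, -7, -2, 1)
t=15: X=(0, -7, -2, 1), d=3 → -e2, X_16=(0, -8, -2, 1)
t=16: X=(0, -8, -2, 1), d=7 → -e4, X_17=(0, -8, -2, 0)
t=17: X=(0, -8, -2, 0), d=4 → +e3, X_18=(0, -8, -1, 0)

6


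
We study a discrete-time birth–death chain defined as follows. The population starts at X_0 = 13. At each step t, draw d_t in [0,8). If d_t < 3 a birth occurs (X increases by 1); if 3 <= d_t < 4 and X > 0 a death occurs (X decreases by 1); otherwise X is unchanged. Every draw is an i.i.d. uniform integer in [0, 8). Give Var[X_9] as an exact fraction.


63/16

X can drop by at most 1 per step and X_0 = 13 > T = 9, so X_t >= 13 − t >= 4 > 0 for every t <= 9: the floor at 0 (the 'and X > 0' condition) never binds. Hence X_9 = X_0 + Σ_{t<9} Y_t with i.i.d. increments Y_t = y(d_t) ∈ {+1, −1, 0}.
Outcome values over d=0..7: [1, 1, 1, -1, 0, 0, 0, 0]
Σy = 2, Σy² = 4, M = 8
μ = 2/8 = 1/4,  σ² = 4/8 − (1/4)² = 7/16
Independent increments: Var[X_9] = 9·σ² = 9·(7/16) = 63/16


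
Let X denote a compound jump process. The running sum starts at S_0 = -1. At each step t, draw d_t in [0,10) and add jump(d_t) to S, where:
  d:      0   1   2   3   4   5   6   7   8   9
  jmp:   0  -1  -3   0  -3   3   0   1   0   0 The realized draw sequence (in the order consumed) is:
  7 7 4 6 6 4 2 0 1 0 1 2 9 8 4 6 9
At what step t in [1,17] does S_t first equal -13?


t=0: S=-1, d=7, jump=1, S_1=0
t=1: S=0, d=7, jump=1, S_2=1
t=2: S=1, d=4, jump=-3, S_3=-2
t=3: S=-2, d=6, jump=0, S_4=-2
t=4: S=-2, d=6, jump=0, S_5=-2
t=5: S=-2, d=4, jump=-3, S_6=-5
t=6: S=-5, d=2, jump=-3, S_7=-8
t=7: S=-8, d=0, jump=0, S_8=-8
t=8: S=-8, d=1, jump=-1, S_9=-9
t=9: S=-9, d=0, jump=0, S_10=-9
t=10: S=-9, d=1, jump=-1, S_11=-10
t=11: S=-10, d=2, jump=-3, S_12=-13
t=12: S=-13, d=9, jump=0, S_13=-13
t=13: S=-13, d=8, jump=0, S_14=-13
t=14: S=-13, d=4, jump=-3, S_15=-16
t=15: S=-16, d=6, jump=0, S_16=-16
t=16: S=-16, d=9, jump=0, S_17=-16

12


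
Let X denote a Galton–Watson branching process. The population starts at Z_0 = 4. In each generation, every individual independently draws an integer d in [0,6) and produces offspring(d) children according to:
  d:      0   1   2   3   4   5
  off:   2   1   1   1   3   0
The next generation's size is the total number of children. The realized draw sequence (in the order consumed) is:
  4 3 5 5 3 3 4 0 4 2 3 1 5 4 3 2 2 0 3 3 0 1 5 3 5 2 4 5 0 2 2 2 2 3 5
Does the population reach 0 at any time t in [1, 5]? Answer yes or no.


no

gen 0: Z_0=4, draws=[4, 3, 5, 5], offspring=[3, 1, 0, 0], Z_1=4
gen 1: Z_1=4, draws=[3, 3, 4, 0], offspring=[1, 1, 3, 2], Z_2=7
gen 2: Z_2=7, draws=[4, 2, 3, 1, 5, 4, 3], offspring=[3, 1, 1, 1, 0, 3, 1], Z_3=10
gen 3: Z_3=10, draws=[2, 2, 0, 3, 3, 0, 1, 5, 3, 5], offspring=[1, 1, 2, 1, 1, 2, 1, 0, 1, 0], Z_4=10
gen 4: Z_4=10, draws=[2, 4, 5, 0, 2, 2, 2, 2, 3, 5], offspring=[1, 3, 0, 2, 1, 1, 1, 1, 1, 0], Z_5=11


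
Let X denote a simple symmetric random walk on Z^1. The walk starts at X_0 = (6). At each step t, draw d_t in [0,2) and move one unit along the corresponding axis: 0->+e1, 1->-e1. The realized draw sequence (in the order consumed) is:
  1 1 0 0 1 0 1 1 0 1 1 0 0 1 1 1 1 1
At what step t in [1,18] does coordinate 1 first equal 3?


11

t=0: X=(6), d=1 → -e1, X_1=(5)
t=1: X=(5), d=1 → -e1, X_2=(4)
t=2: X=(4), d=0 → +e1, X_3=(5)
t=3: X=(5), d=0 → +e1, X_4=(6)
t=4: X=(6), d=1 → -e1, X_5=(5)
t=5: X=(5), d=0 → +e1, X_6=(6)
t=6: X=(6), d=1 → -e1, X_7=(5)
t=7: X=(5), d=1 → -e1, X_8=(4)
t=8: X=(4), d=0 → +e1, X_9=(5)
t=9: X=(5), d=1 → -e1, X_10=(4)
t=10: X=(4), d=1 → -e1, X_11=(3)
t=11: X=(3), d=0 → +e1, X_12=(4)
t=12: X=(4), d=0 → +e1, X_13=(5)
t=13: X=(5), d=1 → -e1, X_14=(4)
t=14: X=(4), d=1 → -e1, X_15=(3)
t=15: X=(3), d=1 → -e1, X_16=(2)
t=16: X=(2), d=1 → -e1, X_17=(1)
t=17: X=(1), d=1 → -e1, X_18=(0)


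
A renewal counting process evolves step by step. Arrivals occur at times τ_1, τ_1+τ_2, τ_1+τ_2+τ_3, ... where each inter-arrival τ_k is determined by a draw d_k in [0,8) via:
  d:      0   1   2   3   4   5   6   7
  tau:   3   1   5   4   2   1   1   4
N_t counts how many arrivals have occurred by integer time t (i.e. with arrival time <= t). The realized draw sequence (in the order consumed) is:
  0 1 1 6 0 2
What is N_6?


4

draw d_1=0: τ_1=3, arrival time A_1=3
draw d_2=1: τ_2=1, arrival time A_2=4
draw d_3=1: τ_3=1, arrival time A_3=5
draw d_4=6: τ_4=1, arrival time A_4=6
draw d_5=0: τ_5=3, arrival time A_5=9
draw d_6=2: τ_6=5, arrival time A_6=14
N_t over t=0..6: 0:0 1:0 2:0 3:1 4:2 5:3 6:4


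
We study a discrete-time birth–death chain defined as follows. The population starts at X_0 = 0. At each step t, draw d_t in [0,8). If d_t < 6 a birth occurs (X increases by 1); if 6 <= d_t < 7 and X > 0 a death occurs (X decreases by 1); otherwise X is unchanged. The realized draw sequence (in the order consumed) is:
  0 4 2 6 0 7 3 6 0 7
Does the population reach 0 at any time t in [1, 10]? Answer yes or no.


no

t=0: X=0, d=0 → birth, X_1=1
t=1: X=1, d=4 → birth, X_2=2
t=2: X=2, d=2 → birth, X_3=3
t=3: X=3, d=6 → death, X_4=2
t=4: X=2, d=0 → birth, X_5=3
t=5: X=3, d=7 → hold, X_6=3
t=6: X=3, d=3 → birth, X_7=4
t=7: X=4, d=6 → death, X_8=3
t=8: X=3, d=0 → birth, X_9=4
t=9: X=4, d=7 → hold, X_10=4


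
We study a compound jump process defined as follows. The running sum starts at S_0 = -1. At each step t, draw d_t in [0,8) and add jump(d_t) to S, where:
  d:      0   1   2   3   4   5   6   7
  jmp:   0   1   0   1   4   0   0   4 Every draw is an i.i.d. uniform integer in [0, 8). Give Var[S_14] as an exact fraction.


301/8

Outcome values over d=0..7: [0, 1, 0, 1, 4, 0, 0, 4]
Σy = 10, Σy² = 34, M = 8
μ = 10/8 = 5/4,  σ² = 34/8 − (5/4)² = 43/16
Independent increments: Var[S_14] = 14·σ² = 14·(43/16) = 301/8


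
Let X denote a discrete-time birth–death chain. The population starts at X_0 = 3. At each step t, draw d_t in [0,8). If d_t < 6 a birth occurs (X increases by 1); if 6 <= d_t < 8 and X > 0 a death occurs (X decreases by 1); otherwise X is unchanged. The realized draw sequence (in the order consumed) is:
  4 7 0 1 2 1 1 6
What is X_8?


7

t=0: X=3, d=4 → birth, X_1=4
t=1: X=4, d=7 → death, X_2=3
t=2: X=3, d=0 → birth, X_3=4
t=3: X=4, d=1 → birth, X_4=5
t=4: X=5, d=2 → birth, X_5=6
t=5: X=6, d=1 → birth, X_6=7
t=6: X=7, d=1 → birth, X_7=8
t=7: X=8, d=6 → death, X_8=7


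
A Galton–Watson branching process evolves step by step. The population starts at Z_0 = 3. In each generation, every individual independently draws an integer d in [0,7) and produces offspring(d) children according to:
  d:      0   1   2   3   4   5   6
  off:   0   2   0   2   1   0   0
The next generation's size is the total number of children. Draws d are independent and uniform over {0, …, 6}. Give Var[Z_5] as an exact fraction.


487421250/282475249

Outcome values over d=0..6: [0, 2, 0, 2, 1, 0, 0]
Σy = 5, Σy² = 9, M = 7
μ = 5/7 = 5/7,  σ² = 9/7 − (5/7)² = 38/49
V_0 = 0, E_0 = 3
V_1 = 38/49·E_0 + (5/7)²·V_0 = 114/49;  E_1 = 15/7
V_2 = 38/49·E_1 + (5/7)²·V_1 = 6840/2401;  E_2 = 75/49
V_3 = 38/49·E_2 + (5/7)²·V_2 = 310650/117649;  E_3 = 375/343
V_4 = 38/49·E_3 + (5/7)²·V_3 = 12654000/5764801;  E_4 = 1875/2401
V_5 = 38/49·E_4 + (5/7)²·V_4 = 487421250/282475249;  E_5 = 9375/16807


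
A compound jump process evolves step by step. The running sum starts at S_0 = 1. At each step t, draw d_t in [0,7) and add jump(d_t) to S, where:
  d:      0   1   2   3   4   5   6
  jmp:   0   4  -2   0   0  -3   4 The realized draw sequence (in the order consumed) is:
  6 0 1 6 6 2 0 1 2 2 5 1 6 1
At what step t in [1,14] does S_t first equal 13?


t=0: S=1, d=6, jump=4, S_1=5
t=1: S=5, d=0, jump=0, S_2=5
t=2: S=5, d=1, jump=4, S_3=9
t=3: S=9, d=6, jump=4, S_4=13
t=4: S=13, d=6, jump=4, S_5=17
t=5: S=17, d=2, jump=-2, S_6=15
t=6: S=15, d=0, jump=0, S_7=15
t=7: S=15, d=1, jump=4, S_8=19
t=8: S=19, d=2, jump=-2, S_9=17
t=9: S=17, d=2, jump=-2, S_10=15
t=10: S=15, d=5, jump=-3, S_11=12
t=11: S=12, d=1, jump=4, S_12=16
t=12: S=16, d=6, jump=4, S_13=20
t=13: S=20, d=1, jump=4, S_14=24

4


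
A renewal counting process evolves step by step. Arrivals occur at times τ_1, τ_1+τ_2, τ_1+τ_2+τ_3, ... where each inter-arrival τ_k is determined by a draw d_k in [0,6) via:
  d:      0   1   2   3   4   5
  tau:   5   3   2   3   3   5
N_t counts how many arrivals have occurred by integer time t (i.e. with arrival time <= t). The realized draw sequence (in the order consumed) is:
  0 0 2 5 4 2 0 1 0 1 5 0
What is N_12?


3

draw d_1=0: τ_1=5, arrival time A_1=5
draw d_2=0: τ_2=5, arrival time A_2=10
draw d_3=2: τ_3=2, arrival time A_3=12
draw d_4=5: τ_4=5, arrival time A_4=17
draw d_5=4: τ_5=3, arrival time A_5=20
draw d_6=2: τ_6=2, arrival time A_6=22
draw d_7=0: τ_7=5, arrival time A_7=27
draw d_8=1: τ_8=3, arrival time A_8=30
draw d_9=0: τ_9=5, arrival time A_9=35
draw d_10=1: τ_10=3, arrival time A_10=38
draw d_11=5: τ_11=5, arrival time A_11=43
draw d_12=0: τ_12=5, arrival time A_12=48
N_t over t=0..12: 0:0 1:0 2:0 3:0 4:0 5:1 6:1 7:1 8:1 9:1 10:2 11:2 12:3


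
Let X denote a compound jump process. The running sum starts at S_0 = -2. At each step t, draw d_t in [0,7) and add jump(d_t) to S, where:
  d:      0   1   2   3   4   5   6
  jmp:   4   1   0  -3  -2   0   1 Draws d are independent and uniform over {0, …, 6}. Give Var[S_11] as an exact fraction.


2376/49

Outcome values over d=0..6: [4, 1, 0, -3, -2, 0, 1]
Σy = 1, Σy² = 31, M = 7
μ = 1/7 = 1/7,  σ² = 31/7 − (1/7)² = 216/49
Independent increments: Var[S_11] = 11·σ² = 11·(216/49) = 2376/49


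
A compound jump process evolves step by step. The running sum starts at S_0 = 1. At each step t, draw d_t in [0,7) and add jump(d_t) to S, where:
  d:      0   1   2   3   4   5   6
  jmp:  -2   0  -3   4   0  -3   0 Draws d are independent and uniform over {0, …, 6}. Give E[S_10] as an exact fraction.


-33/7

Outcome values over d=0..6: [-2, 0, -3, 4, 0, -3, 0]
Σy = -4, Σy² = 38, M = 7
μ = -4/7 = -4/7,  σ² = 38/7 − (-4/7)² = 250/49
E[S_10] = 1 + 10·(-4/7) = -33/7


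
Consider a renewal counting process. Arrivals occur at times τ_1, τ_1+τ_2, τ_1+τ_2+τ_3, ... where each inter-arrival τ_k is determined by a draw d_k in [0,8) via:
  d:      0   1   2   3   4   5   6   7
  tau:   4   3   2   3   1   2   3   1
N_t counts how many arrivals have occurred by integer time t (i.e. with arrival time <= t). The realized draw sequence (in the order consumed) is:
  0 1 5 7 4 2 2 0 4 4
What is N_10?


4

draw d_1=0: τ_1=4, arrival time A_1=4
draw d_2=1: τ_2=3, arrival time A_2=7
draw d_3=5: τ_3=2, arrival time A_3=9
draw d_4=7: τ_4=1, arrival time A_4=10
draw d_5=4: τ_5=1, arrival time A_5=11
draw d_6=2: τ_6=2, arrival time A_6=13
draw d_7=2: τ_7=2, arrival time A_7=15
draw d_8=0: τ_8=4, arrival time A_8=19
draw d_9=4: τ_9=1, arrival time A_9=20
draw d_10=4: τ_10=1, arrival time A_10=21
N_t over t=0..10: 0:0 1:0 2:0 3:0 4:1 5:1 6:1 7:2 8:2 9:3 10:4


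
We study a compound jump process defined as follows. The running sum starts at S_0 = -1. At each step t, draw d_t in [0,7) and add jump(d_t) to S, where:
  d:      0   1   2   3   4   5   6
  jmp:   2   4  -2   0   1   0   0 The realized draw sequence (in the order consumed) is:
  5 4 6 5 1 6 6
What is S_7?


t=0: S=-1, d=5, jump=0, S_1=-1
t=1: S=-1, d=4, jump=1, S_2=0
t=2: S=0, d=6, jump=0, S_3=0
t=3: S=0, d=5, jump=0, S_4=0
t=4: S=0, d=1, jump=4, S_5=4
t=5: S=4, d=6, jump=0, S_6=4
t=6: S=4, d=6, jump=0, S_7=4

4


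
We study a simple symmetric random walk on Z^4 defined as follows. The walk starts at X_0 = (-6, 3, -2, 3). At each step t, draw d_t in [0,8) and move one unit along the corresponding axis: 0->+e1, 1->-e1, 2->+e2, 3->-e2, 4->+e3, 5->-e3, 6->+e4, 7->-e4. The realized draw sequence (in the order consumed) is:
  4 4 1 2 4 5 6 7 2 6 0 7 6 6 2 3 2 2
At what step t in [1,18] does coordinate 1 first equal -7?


3

t=0: X=(-6, 3, -2, 3), d=4 → +e3, X_1=(-6, 3, -1, 3)
t=1: X=(-6, 3, -1, 3), d=4 → +e3, X_2=(-6, 3, 0, 3)
t=2: X=(-6, 3, 0, 3), d=1 → -e1, X_3=(-7, 3, 0, 3)
t=3: X=(-7, 3, 0, 3), d=2 → +e2, X_4=(-7, 4, 0, 3)
t=4: X=(-7, 4, 0, 3), d=4 → +e3, X_5=(-7, 4, 1, 3)
t=5: X=(-7, 4, 1, 3), d=5 → -e3, X_6=(-7, 4, 0, 3)
t=6: X=(-7, 4, 0, 3), d=6 → +e4, X_7=(-7, 4, 0, 4)
t=7: X=(-7, 4, 0, 4), d=7 → -e4, X_8=(-7, 4, 0, 3)
t=8: X=(-7, 4, 0, 3), d=2 → +e2, X_9=(-7, 5, 0, 3)
t=9: X=(-7, 5, 0, 3), d=6 → +e4, X_10=(-7, 5, 0, 4)
t=10: X=(-7, 5, 0, 4), d=0 → +e1, X_11=(-6, 5, 0, 4)
t=11: X=(-6, 5, 0, 4), d=7 → -e4, X_12=(-6, 5, 0, 3)
t=12: X=(-6, 5, 0, 3), d=6 → +e4, X_13=(-6, 5, 0, 4)
t=13: X=(-6, 5, 0, 4), d=6 → +e4, X_14=(-6, 5, 0, 5)
t=14: X=(-6, 5, 0, 5), d=2 → +e2, X_15=(-6, 6, 0, 5)
t=15: X=(-6, 6, 0, 5), d=3 → -e2, X_16=(-6, 5, 0, 5)
t=16: X=(-6, 5, 0, 5), d=2 → +e2, X_17=(-6, 6, 0, 5)
t=17: X=(-6, 6, 0, 5), d=2 → +e2, X_18=(-6, 7, 0, 5)


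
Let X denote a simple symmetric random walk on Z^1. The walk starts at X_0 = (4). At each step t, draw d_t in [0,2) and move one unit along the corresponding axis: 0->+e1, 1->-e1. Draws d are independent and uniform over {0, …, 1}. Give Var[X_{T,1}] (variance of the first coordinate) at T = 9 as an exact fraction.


Outcome values over d=0..1: [1, -1]
Σy = 0, Σy² = 2, M = 2
μ = 0/2 = 0,  σ² = 2/2 − (0)² = 1
Independent increments: Var[X_9] = 9·σ² = 9·(1) = 9

9


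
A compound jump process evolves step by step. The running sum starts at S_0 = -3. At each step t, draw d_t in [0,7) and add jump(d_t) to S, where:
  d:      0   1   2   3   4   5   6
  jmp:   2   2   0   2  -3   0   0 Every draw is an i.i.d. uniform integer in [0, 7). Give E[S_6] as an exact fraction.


Outcome values over d=0..6: [2, 2, 0, 2, -3, 0, 0]
Σy = 3, Σy² = 21, M = 7
μ = 3/7 = 3/7,  σ² = 21/7 − (3/7)² = 138/49
E[S_6] = -3 + 6·(3/7) = -3/7

-3/7


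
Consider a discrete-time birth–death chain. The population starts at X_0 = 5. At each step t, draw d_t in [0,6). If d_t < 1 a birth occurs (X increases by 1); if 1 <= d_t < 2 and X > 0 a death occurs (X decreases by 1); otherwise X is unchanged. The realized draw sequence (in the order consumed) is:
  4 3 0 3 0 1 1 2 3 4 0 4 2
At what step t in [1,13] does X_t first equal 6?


t=0: X=5, d=4 → hold, X_1=5
t=1: X=5, d=3 → hold, X_2=5
t=2: X=5, d=0 → birth, X_3=6
t=3: X=6, d=3 → hold, X_4=6
t=4: X=6, d=0 → birth, X_5=7
t=5: X=7, d=1 → death, X_6=6
t=6: X=6, d=1 → death, X_7=5
t=7: X=5, d=2 → hold, X_8=5
t=8: X=5, d=3 → hold, X_9=5
t=9: X=5, d=4 → hold, X_10=5
t=10: X=5, d=0 → birth, X_11=6
t=11: X=6, d=4 → hold, X_12=6
t=12: X=6, d=2 → hold, X_13=6

3


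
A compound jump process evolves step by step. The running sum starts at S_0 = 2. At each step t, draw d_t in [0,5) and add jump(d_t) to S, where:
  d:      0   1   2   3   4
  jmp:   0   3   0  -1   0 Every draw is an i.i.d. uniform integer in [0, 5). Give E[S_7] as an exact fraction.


Outcome values over d=0..4: [0, 3, 0, -1, 0]
Σy = 2, Σy² = 10, M = 5
μ = 2/5 = 2/5,  σ² = 10/5 − (2/5)² = 46/25
E[S_7] = 2 + 7·(2/5) = 24/5

24/5


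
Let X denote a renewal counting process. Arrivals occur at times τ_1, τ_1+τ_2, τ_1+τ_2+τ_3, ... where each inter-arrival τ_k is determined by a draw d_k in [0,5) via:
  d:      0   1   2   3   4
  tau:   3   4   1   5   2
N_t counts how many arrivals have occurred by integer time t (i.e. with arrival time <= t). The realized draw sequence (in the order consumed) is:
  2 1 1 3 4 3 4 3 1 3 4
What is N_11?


draw d_1=2: τ_1=1, arrival time A_1=1
draw d_2=1: τ_2=4, arrival time A_2=5
draw d_3=1: τ_3=4, arrival time A_3=9
draw d_4=3: τ_4=5, arrival time A_4=14
draw d_5=4: τ_5=2, arrival time A_5=16
draw d_6=3: τ_6=5, arrival time A_6=21
draw d_7=4: τ_7=2, arrival time A_7=23
draw d_8=3: τ_8=5, arrival time A_8=28
draw d_9=1: τ_9=4, arrival time A_9=32
draw d_10=3: τ_10=5, arrival time A_10=37
draw d_11=4: τ_11=2, arrival time A_11=39
N_t over t=0..11: 0:0 1:1 2:1 3:1 4:1 5:2 6:2 7:2 8:2 9:3 10:3 11:3

3


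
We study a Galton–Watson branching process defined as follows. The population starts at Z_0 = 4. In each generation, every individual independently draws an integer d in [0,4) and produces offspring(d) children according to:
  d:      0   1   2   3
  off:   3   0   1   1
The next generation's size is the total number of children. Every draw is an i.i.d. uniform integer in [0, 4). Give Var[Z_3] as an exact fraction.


28975/1024

Outcome values over d=0..3: [3, 0, 1, 1]
Σy = 5, Σy² = 11, M = 4
μ = 5/4 = 5/4,  σ² = 11/4 − (5/4)² = 19/16
V_0 = 0, E_0 = 4
V_1 = 19/16·E_0 + (5/4)²·V_0 = 19/4;  E_1 = 5
V_2 = 19/16·E_1 + (5/4)²·V_1 = 855/64;  E_2 = 25/4
V_3 = 19/16·E_2 + (5/4)²·V_2 = 28975/1024;  E_3 = 125/16


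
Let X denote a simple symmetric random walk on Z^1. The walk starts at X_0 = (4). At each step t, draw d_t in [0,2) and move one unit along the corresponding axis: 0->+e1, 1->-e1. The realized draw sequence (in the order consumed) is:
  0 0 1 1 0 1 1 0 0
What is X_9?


t=0: X=(4), d=0 → +e1, X_1=(5)
t=1: X=(5), d=0 → +e1, X_2=(6)
t=2: X=(6), d=1 → -e1, X_3=(5)
t=3: X=(5), d=1 → -e1, X_4=(4)
t=4: X=(4), d=0 → +e1, X_5=(5)
t=5: X=(5), d=1 → -e1, X_6=(4)
t=6: X=(4), d=1 → -e1, X_7=(3)
t=7: X=(3), d=0 → +e1, X_8=(4)
t=8: X=(4), d=0 → +e1, X_9=(5)

(5)


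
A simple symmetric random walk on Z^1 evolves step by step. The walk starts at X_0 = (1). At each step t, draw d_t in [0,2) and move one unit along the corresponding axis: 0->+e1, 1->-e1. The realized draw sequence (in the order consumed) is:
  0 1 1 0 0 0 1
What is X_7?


(2)

t=0: X=(1), d=0 → +e1, X_1=(2)
t=1: X=(2), d=1 → -e1, X_2=(1)
t=2: X=(1), d=1 → -e1, X_3=(0)
t=3: X=(0), d=0 → +e1, X_4=(1)
t=4: X=(1), d=0 → +e1, X_5=(2)
t=5: X=(2), d=0 → +e1, X_6=(3)
t=6: X=(3), d=1 → -e1, X_7=(2)


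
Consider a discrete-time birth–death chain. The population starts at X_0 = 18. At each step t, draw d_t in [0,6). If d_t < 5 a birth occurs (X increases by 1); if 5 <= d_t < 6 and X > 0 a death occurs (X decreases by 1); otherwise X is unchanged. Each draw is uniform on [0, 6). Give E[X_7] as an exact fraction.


X can drop by at most 1 per step and X_0 = 18 > T = 7, so X_t >= 18 − t >= 11 > 0 for every t <= 7: the floor at 0 (the 'and X > 0' condition) never binds. Hence X_7 = X_0 + Σ_{t<7} Y_t with i.i.d. increments Y_t = y(d_t) ∈ {+1, −1, 0}.
Outcome values over d=0..5: [1, 1, 1, 1, 1, -1]
Σy = 4, Σy² = 6, M = 6
μ = 4/6 = 2/3,  σ² = 6/6 − (2/3)² = 5/9
E[X_7] = 18 + 7·(2/3) = 68/3

68/3


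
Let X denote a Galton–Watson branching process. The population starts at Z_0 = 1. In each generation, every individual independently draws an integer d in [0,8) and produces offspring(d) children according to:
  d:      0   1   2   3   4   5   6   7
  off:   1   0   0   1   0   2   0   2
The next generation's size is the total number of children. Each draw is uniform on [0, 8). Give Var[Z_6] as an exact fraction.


8999991/16777216

Outcome values over d=0..7: [1, 0, 0, 1, 0, 2, 0, 2]
Σy = 6, Σy² = 10, M = 8
μ = 6/8 = 3/4,  σ² = 10/8 − (3/4)² = 11/16
V_0 = 0, E_0 = 1
V_1 = 11/16·E_0 + (3/4)²·V_0 = 11/16;  E_1 = 3/4
V_2 = 11/16·E_1 + (3/4)²·V_1 = 231/256;  E_2 = 9/16
V_3 = 11/16·E_2 + (3/4)²·V_2 = 3663/4096;  E_3 = 27/64
V_4 = 11/16·E_3 + (3/4)²·V_3 = 51975/65536;  E_4 = 81/256
V_5 = 11/16·E_4 + (3/4)²·V_4 = 695871/1048576;  E_5 = 243/1024
V_6 = 11/16·E_5 + (3/4)²·V_5 = 8999991/16777216;  E_6 = 729/4096


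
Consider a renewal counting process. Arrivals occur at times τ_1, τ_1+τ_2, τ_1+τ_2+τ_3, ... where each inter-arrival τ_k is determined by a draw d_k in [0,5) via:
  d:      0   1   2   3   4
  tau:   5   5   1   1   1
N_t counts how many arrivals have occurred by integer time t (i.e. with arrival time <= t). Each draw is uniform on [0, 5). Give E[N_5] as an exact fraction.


Inter-arrival values over d=0..4: [5, 5, 1, 1, 1]
Each d has probability 1/5, so the pmf of τ is: f(1) = 3/5, f(5) = 2/5
Renewal equation for m(n) = E[N_n]: condition on τ_1 = k (if k <= n, one arrival plus a fresh copy on the remaining n−k steps): m(n) = F(n) + Σ_{k<=n} f(k)·m(n−k), where F(n) = P(τ <= n) and m(0) = 0
m(1) = F(1) = 3/5
m(2) = F(2) + f(1)·m(1) = 3/5 + 3/5·3/5 = 24/25
m(3) = F(3) + f(1)·m(2) = 3/5 + 3/5·24/25 = 147/125
m(4) = F(4) + f(1)·m(3) = 3/5 + 3/5·147/125 = 816/625
m(5) = F(5) + f(1)·m(4) = 1 + 3/5·816/625 = 5573/3125
E[N_5] = m(5) = 5573/3125

5573/3125


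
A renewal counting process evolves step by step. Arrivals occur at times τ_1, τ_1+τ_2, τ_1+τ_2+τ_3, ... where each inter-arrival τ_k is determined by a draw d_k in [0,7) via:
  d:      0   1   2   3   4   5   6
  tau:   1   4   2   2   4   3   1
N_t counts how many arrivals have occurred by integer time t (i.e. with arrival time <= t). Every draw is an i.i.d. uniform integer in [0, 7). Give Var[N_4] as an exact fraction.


2670132/5764801

Inter-arrival values over d=0..6: [1, 4, 2, 2, 4, 3, 1]
Each d has probability 1/7, so the pmf of τ is: f(1) = 2/7, f(2) = 2/7, f(3) = 1/7, f(4) = 2/7
Let p_n(j) = P(N_n = j), with p_0 = [1]. Condition on τ_1: p_n(0) = P(τ > n), and for j >= 1, p_n(j) = Σ_{k<=n} f(k)·p_{n−k}(j−1)
p_1 = [5/7, 2/7]  (j = 0..1)
p_2 = [3/7, 24/49, 4/49]  (j = 0..2)
p_3 = [2/7, 23/49, 76/343, 8/343]  (j = 0..3)
p_4 = [0, 29/49, 108/343, 208/2401, 16/2401]  (j = 0..4)
E[N_4] = Σ j·p_4(j) = 3621/2401;  E[N_4²] = Σ j²·p_4(j) = 939/343
Var[N_4] = 939/343 − (3621/2401)² = 2670132/5764801


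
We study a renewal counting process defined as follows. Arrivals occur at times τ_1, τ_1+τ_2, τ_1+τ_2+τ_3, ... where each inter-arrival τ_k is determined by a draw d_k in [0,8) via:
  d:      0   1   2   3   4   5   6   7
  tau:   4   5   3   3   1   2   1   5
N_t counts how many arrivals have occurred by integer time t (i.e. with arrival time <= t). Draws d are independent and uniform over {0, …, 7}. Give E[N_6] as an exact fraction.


7439/4096

Inter-arrival values over d=0..7: [4, 5, 3, 3, 1, 2, 1, 5]
Each d has probability 1/8, so the pmf of τ is: f(1) = 1/4, f(2) = 1/8, f(3) = 1/4, f(4) = 1/8, f(5) = 1/4
Renewal equation for m(n) = E[N_n]: condition on τ_1 = k (if k <= n, one arrival plus a fresh copy on the remaining n−k steps): m(n) = F(n) + Σ_{k<=n} f(k)·m(n−k), where F(n) = P(τ <= n) and m(0) = 0
m(1) = F(1) = 1/4
m(2) = F(2) + f(1)·m(1) = 3/8 + 1/4·1/4 = 7/16
m(3) = F(3) + f(1)·m(2) + f(2)·m(1) = 5/8 + 1/4·7/16 + 1/8·1/4 = 49/64
m(4) = F(4) + f(1)·m(3) + f(2)·m(2) + f(3)·m(1) = 3/4 + 1/4·49/64 + 1/8·7/16 + 1/4·1/4 = 271/256
m(5) = F(5) + f(1)·m(4) + f(2)·m(3) + f(3)·m(2) + f(4)·m(1) = 1 + 1/4·271/256 + 1/8·49/64 + 1/4·7/16 + 1/8·1/4 = 1537/1024
m(6) = F(6) + f(1)·m(5) + f(2)·m(4) + f(3)·m(3) + f(4)·m(2) + f(5)·m(1) = 1 + 1/4·1537/1024 + 1/8·271/256 + 1/4·49/64 + 1/8·7/16 + 1/4·1/4 = 7439/4096
E[N_6] = m(6) = 7439/4096


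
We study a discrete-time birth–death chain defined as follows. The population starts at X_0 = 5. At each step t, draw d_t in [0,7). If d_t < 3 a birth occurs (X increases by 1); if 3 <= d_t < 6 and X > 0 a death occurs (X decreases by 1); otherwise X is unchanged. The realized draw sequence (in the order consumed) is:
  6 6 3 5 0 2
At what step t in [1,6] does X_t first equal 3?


4

t=0: X=5, d=6 → hold, X_1=5
t=1: X=5, d=6 → hold, X_2=5
t=2: X=5, d=3 → death, X_3=4
t=3: X=4, d=5 → death, X_4=3
t=4: X=3, d=0 → birth, X_5=4
t=5: X=4, d=2 → birth, X_6=5


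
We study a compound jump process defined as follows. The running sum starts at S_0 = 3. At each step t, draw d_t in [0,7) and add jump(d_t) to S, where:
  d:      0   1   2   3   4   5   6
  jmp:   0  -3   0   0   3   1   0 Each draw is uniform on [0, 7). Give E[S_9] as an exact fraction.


30/7

Outcome values over d=0..6: [0, -3, 0, 0, 3, 1, 0]
Σy = 1, Σy² = 19, M = 7
μ = 1/7 = 1/7,  σ² = 19/7 − (1/7)² = 132/49
E[S_9] = 3 + 9·(1/7) = 30/7


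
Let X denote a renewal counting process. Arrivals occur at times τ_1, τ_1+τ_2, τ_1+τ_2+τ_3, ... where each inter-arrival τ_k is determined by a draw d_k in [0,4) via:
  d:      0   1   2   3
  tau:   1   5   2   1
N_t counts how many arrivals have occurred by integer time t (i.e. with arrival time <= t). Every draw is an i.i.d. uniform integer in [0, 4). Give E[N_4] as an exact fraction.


27/16

Inter-arrival values over d=0..3: [1, 5, 2, 1]
Each d has probability 1/4, so the pmf of τ is: f(1) = 1/2, f(2) = 1/4, f(5) = 1/4
Renewal equation for m(n) = E[N_n]: condition on τ_1 = k (if k <= n, one arrival plus a fresh copy on the remaining n−k steps): m(n) = F(n) + Σ_{k<=n} f(k)·m(n−k), where F(n) = P(τ <= n) and m(0) = 0
m(1) = F(1) = 1/2
m(2) = F(2) + f(1)·m(1) = 3/4 + 1/2·1/2 = 1
m(3) = F(3) + f(1)·m(2) + f(2)·m(1) = 3/4 + 1/2·1 + 1/4·1/2 = 11/8
m(4) = F(4) + f(1)·m(3) + f(2)·m(2) = 3/4 + 1/2·11/8 + 1/4·1 = 27/16
E[N_4] = m(4) = 27/16


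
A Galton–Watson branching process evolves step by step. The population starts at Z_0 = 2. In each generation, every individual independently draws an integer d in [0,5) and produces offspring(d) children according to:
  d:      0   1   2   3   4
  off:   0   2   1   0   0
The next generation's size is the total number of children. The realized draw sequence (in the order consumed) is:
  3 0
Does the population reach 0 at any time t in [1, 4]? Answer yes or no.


yes

gen 0: Z_0=2, draws=[3, 0], offspring=[0, 0], Z_1=0
gen 1: Z_1=0, draws=[], offspring=[], Z_2=0
gen 2: Z_2=0, draws=[], offspring=[], Z_3=0
gen 3: Z_3=0, draws=[], offspring=[], Z_4=0


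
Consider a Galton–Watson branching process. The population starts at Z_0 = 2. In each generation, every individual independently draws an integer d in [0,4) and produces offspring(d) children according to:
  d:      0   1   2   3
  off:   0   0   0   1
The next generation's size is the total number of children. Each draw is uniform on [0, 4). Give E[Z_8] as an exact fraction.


Outcome values over d=0..3: [0, 0, 0, 1]
Σy = 1, Σy² = 1, M = 4
μ = 1/4 = 1/4,  σ² = 1/4 − (1/4)² = 3/16
E[Z_0] = 2
E[Z_1] = 1/4·E[Z_0] = 1/2
E[Z_2] = 1/4·E[Z_1] = 1/8
E[Z_3] = 1/4·E[Z_2] = 1/32
E[Z_4] = 1/4·E[Z_3] = 1/128
E[Z_5] = 1/4·E[Z_4] = 1/512
E[Z_6] = 1/4·E[Z_5] = 1/2048
E[Z_7] = 1/4·E[Z_6] = 1/8192
E[Z_8] = 1/4·E[Z_7] = 1/32768

1/32768


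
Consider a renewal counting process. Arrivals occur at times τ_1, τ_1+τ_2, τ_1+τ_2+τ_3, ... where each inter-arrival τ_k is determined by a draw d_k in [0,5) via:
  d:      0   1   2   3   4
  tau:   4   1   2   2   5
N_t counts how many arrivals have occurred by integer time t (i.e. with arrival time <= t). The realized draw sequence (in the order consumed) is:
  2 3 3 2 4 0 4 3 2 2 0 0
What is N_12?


4

draw d_1=2: τ_1=2, arrival time A_1=2
draw d_2=3: τ_2=2, arrival time A_2=4
draw d_3=3: τ_3=2, arrival time A_3=6
draw d_4=2: τ_4=2, arrival time A_4=8
draw d_5=4: τ_5=5, arrival time A_5=13
draw d_6=0: τ_6=4, arrival time A_6=17
draw d_7=4: τ_7=5, arrival time A_7=22
draw d_8=3: τ_8=2, arrival time A_8=24
draw d_9=2: τ_9=2, arrival time A_9=26
draw d_10=2: τ_10=2, arrival time A_10=28
draw d_11=0: τ_11=4, arrival time A_11=32
draw d_12=0: τ_12=4, arrival time A_12=36
N_t over t=0..12: 0:0 1:0 2:1 3:1 4:2 5:2 6:3 7:3 8:4 9:4 10:4 11:4 12:4


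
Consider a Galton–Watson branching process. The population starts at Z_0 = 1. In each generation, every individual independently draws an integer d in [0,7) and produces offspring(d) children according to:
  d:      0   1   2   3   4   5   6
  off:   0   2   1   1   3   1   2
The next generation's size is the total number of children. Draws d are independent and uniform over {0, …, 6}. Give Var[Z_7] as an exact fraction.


122352760000000/678223072849

Outcome values over d=0..6: [0, 2, 1, 1, 3, 1, 2]
Σy = 10, Σy² = 20, M = 7
μ = 10/7 = 10/7,  σ² = 20/7 − (10/7)² = 40/49
V_0 = 0, E_0 = 1
V_1 = 40/49·E_0 + (10/7)²·V_0 = 40/49;  E_1 = 10/7
V_2 = 40/49·E_1 + (10/7)²·V_1 = 6800/2401;  E_2 = 100/49
V_3 = 40/49·E_2 + (10/7)²·V_2 = 876000/117649;  E_3 = 1000/343
V_4 = 40/49·E_3 + (10/7)²·V_3 = 101320000/5764801;  E_4 = 10000/2401
V_5 = 40/49·E_4 + (10/7)²·V_4 = 11092400000/282475249;  E_5 = 100000/16807
V_6 = 40/49·E_5 + (10/7)²·V_5 = 1176468000000/13841287201;  E_6 = 1000000/117649
V_7 = 40/49·E_6 + (10/7)²·V_6 = 122352760000000/678223072849;  E_7 = 10000000/823543


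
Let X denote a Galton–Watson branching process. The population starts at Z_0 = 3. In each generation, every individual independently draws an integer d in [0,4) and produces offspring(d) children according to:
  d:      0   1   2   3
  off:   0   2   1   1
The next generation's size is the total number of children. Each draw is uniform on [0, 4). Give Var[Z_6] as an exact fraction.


Outcome values over d=0..3: [0, 2, 1, 1]
Σy = 4, Σy² = 6, M = 4
μ = 4/4 = 1,  σ² = 6/4 − (1)² = 1/2
V_0 = 0, E_0 = 3
V_1 = 1/2·E_0 + (1)²·V_0 = 3/2;  E_1 = 3
V_2 = 1/2·E_1 + (1)²·V_1 = 3;  E_2 = 3
V_3 = 1/2·E_2 + (1)²·V_2 = 9/2;  E_3 = 3
V_4 = 1/2·E_3 + (1)²·V_3 = 6;  E_4 = 3
V_5 = 1/2·E_4 + (1)²·V_4 = 15/2;  E_5 = 3
V_6 = 1/2·E_5 + (1)²·V_5 = 9;  E_6 = 3

9


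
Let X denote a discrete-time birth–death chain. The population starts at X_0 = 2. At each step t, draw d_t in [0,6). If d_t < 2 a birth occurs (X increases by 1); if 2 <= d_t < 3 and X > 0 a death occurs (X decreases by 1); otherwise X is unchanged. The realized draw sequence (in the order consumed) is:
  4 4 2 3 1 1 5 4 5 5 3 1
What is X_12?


4

t=0: X=2, d=4 → hold, X_1=2
t=1: X=2, d=4 → hold, X_2=2
t=2: X=2, d=2 → death, X_3=1
t=3: X=1, d=3 → hold, X_4=1
t=4: X=1, d=1 → birth, X_5=2
t=5: X=2, d=1 → birth, X_6=3
t=6: X=3, d=5 → hold, X_7=3
t=7: X=3, d=4 → hold, X_8=3
t=8: X=3, d=5 → hold, X_9=3
t=9: X=3, d=5 → hold, X_10=3
t=10: X=3, d=3 → hold, X_11=3
t=11: X=3, d=1 → birth, X_12=4


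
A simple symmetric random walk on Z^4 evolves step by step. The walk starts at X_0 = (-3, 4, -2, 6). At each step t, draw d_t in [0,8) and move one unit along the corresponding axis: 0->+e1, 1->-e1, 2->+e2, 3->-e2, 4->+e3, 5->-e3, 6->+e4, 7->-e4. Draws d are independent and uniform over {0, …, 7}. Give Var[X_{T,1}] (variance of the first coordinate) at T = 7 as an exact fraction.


7/4

Outcome values over d=0..7: [1, -1, 0, 0, 0, 0, 0, 0]
Σy = 0, Σy² = 2, M = 8
μ = 0/8 = 0,  σ² = 2/8 − (0)² = 1/4
Independent increments: Var[X_7] = 7·σ² = 7·(1/4) = 7/4


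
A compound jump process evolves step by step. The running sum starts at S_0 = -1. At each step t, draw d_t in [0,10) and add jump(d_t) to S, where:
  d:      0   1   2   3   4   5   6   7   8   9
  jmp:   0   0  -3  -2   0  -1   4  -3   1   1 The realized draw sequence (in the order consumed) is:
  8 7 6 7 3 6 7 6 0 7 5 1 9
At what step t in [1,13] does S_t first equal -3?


2

t=0: S=-1, d=8, jump=1, S_1=0
t=1: S=0, d=7, jump=-3, S_2=-3
t=2: S=-3, d=6, jump=4, S_3=1
t=3: S=1, d=7, jump=-3, S_4=-2
t=4: S=-2, d=3, jump=-2, S_5=-4
t=5: S=-4, d=6, jump=4, S_6=0
t=6: S=0, d=7, jump=-3, S_7=-3
t=7: S=-3, d=6, jump=4, S_8=1
t=8: S=1, d=0, jump=0, S_9=1
t=9: S=1, d=7, jump=-3, S_10=-2
t=10: S=-2, d=5, jump=-1, S_11=-3
t=11: S=-3, d=1, jump=0, S_12=-3
t=12: S=-3, d=9, jump=1, S_13=-2


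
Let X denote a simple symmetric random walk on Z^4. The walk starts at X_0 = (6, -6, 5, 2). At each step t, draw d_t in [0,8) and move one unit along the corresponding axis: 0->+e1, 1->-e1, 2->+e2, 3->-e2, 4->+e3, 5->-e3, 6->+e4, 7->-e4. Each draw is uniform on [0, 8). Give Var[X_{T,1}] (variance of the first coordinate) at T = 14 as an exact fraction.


Outcome values over d=0..7: [1, -1, 0, 0, 0, 0, 0, 0]
Σy = 0, Σy² = 2, M = 8
μ = 0/8 = 0,  σ² = 2/8 − (0)² = 1/4
Independent increments: Var[X_14] = 14·σ² = 14·(1/4) = 7/2

7/2


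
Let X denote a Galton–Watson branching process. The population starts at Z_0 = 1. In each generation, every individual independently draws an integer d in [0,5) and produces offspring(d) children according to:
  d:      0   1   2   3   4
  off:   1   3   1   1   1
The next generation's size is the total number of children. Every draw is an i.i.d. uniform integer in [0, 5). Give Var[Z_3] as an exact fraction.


85456/15625

Outcome values over d=0..4: [1, 3, 1, 1, 1]
Σy = 7, Σy² = 13, M = 5
μ = 7/5 = 7/5,  σ² = 13/5 − (7/5)² = 16/25
V_0 = 0, E_0 = 1
V_1 = 16/25·E_0 + (7/5)²·V_0 = 16/25;  E_1 = 7/5
V_2 = 16/25·E_1 + (7/5)²·V_1 = 1344/625;  E_2 = 49/25
V_3 = 16/25·E_2 + (7/5)²·V_2 = 85456/15625;  E_3 = 343/125


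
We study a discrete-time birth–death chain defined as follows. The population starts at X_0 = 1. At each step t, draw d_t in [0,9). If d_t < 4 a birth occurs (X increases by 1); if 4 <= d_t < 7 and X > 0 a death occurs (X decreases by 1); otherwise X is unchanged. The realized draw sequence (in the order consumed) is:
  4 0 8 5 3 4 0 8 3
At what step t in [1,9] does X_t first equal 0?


t=0: X=1, d=4 → death, X_1=0
t=1: X=0, d=0 → birth, X_2=1
t=2: X=1, d=8 → hold, X_3=1
t=3: X=1, d=5 → death, X_4=0
t=4: X=0, d=3 → birth, X_5=1
t=5: X=1, d=4 → death, X_6=0
t=6: X=0, d=0 → birth, X_7=1
t=7: X=1, d=8 → hold, X_8=1
t=8: X=1, d=3 → birth, X_9=2

1


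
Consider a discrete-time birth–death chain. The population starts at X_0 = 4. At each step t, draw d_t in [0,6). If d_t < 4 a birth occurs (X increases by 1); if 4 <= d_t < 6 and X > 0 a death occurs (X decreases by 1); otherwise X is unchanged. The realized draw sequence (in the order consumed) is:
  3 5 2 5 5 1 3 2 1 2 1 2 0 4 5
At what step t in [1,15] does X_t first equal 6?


8

t=0: X=4, d=3 → birth, X_1=5
t=1: X=5, d=5 → death, X_2=4
t=2: X=4, d=2 → birth, X_3=5
t=3: X=5, d=5 → death, X_4=4
t=4: X=4, d=5 → death, X_5=3
t=5: X=3, d=1 → birth, X_6=4
t=6: X=4, d=3 → birth, X_7=5
t=7: X=5, d=2 → birth, X_8=6
t=8: X=6, d=1 → birth, X_9=7
t=9: X=7, d=2 → birth, X_10=8
t=10: X=8, d=1 → birth, X_11=9
t=11: X=9, d=2 → birth, X_12=10
t=12: X=10, d=0 → birth, X_13=11
t=13: X=11, d=4 → death, X_14=10
t=14: X=10, d=5 → death, X_15=9


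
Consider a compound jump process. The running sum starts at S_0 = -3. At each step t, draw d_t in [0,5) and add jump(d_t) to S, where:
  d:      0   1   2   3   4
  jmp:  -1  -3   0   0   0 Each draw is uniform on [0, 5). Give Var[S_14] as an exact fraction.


476/25

Outcome values over d=0..4: [-1, -3, 0, 0, 0]
Σy = -4, Σy² = 10, M = 5
μ = -4/5 = -4/5,  σ² = 10/5 − (-4/5)² = 34/25
Independent increments: Var[S_14] = 14·σ² = 14·(34/25) = 476/25


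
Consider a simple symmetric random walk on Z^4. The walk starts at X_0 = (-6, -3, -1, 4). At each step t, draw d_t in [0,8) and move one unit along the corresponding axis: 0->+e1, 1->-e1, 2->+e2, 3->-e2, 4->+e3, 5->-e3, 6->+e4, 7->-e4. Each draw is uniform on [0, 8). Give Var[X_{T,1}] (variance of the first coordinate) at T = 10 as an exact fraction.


5/2

Outcome values over d=0..7: [1, -1, 0, 0, 0, 0, 0, 0]
Σy = 0, Σy² = 2, M = 8
μ = 0/8 = 0,  σ² = 2/8 − (0)² = 1/4
Independent increments: Var[X_10] = 10·σ² = 10·(1/4) = 5/2


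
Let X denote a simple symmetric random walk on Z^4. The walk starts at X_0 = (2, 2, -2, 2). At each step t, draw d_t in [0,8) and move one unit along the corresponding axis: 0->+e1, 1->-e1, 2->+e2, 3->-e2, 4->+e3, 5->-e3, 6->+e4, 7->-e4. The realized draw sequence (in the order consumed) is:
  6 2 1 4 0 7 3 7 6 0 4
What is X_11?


t=0: X=(2, 2, -2, 2), d=6 → +e4, X_1=(2, 2, -2, 3)
t=1: X=(2, 2, -2, 3), d=2 → +e2, X_2=(2, 3, -2, 3)
t=2: X=(2, 3, -2, 3), d=1 → -e1, X_3=(1, 3, -2, 3)
t=3: X=(1, 3, -2, 3), d=4 → +e3, X_4=(1, 3, -1, 3)
t=4: X=(1, 3, -1, 3), d=0 → +e1, X_5=(2, 3, -1, 3)
t=5: X=(2, 3, -1, 3), d=7 → -e4, X_6=(2, 3, -1, 2)
t=6: X=(2, 3, -1, 2), d=3 → -e2, X_7=(2, 2, -1, 2)
t=7: X=(2, 2, -1, 2), d=7 → -e4, X_8=(2, 2, -1, 1)
t=8: X=(2, 2, -1, 1), d=6 → +e4, X_9=(2, 2, -1, 2)
t=9: X=(2, 2, -1, 2), d=0 → +e1, X_10=(3, 2, -1, 2)
t=10: X=(3, 2, -1, 2), d=4 → +e3, X_11=(3, 2, 0, 2)

(3, 2, 0, 2)


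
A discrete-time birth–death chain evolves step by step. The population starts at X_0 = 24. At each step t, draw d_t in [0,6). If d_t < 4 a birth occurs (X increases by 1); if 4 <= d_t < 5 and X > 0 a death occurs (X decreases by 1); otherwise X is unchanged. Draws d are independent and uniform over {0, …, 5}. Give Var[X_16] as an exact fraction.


28/3

X can drop by at most 1 per step and X_0 = 24 > T = 16, so X_t >= 24 − t >= 8 > 0 for every t <= 16: the floor at 0 (the 'and X > 0' condition) never binds. Hence X_16 = X_0 + Σ_{t<16} Y_t with i.i.d. increments Y_t = y(d_t) ∈ {+1, −1, 0}.
Outcome values over d=0..5: [1, 1, 1, 1, -1, 0]
Σy = 3, Σy² = 5, M = 6
μ = 3/6 = 1/2,  σ² = 5/6 − (1/2)² = 7/12
Independent increments: Var[X_16] = 16·σ² = 16·(7/12) = 28/3


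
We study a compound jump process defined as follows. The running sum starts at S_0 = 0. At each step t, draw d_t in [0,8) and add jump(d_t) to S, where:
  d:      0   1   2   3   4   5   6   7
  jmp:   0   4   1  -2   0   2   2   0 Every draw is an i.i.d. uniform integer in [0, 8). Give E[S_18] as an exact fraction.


63/4

Outcome values over d=0..7: [0, 4, 1, -2, 0, 2, 2, 0]
Σy = 7, Σy² = 29, M = 8
μ = 7/8 = 7/8,  σ² = 29/8 − (7/8)² = 183/64
E[S_18] = 0 + 18·(7/8) = 63/4


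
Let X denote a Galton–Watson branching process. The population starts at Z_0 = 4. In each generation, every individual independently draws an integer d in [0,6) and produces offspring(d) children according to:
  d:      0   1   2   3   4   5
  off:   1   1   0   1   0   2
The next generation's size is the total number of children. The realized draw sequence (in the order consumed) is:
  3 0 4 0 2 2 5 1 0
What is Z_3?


2

gen 0: Z_0=4, draws=[3, 0, 4, 0], offspring=[1, 1, 0, 1], Z_1=3
gen 1: Z_1=3, draws=[2, 2, 5], offspring=[0, 0, 2], Z_2=2
gen 2: Z_2=2, draws=[1, 0], offspring=[1, 1], Z_3=2


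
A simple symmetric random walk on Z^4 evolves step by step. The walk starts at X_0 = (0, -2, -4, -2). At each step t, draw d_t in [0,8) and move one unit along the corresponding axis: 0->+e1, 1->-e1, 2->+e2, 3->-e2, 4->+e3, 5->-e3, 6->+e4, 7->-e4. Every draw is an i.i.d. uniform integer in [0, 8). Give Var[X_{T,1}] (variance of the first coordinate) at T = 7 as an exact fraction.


7/4

Outcome values over d=0..7: [1, -1, 0, 0, 0, 0, 0, 0]
Σy = 0, Σy² = 2, M = 8
μ = 0/8 = 0,  σ² = 2/8 − (0)² = 1/4
Independent increments: Var[X_7] = 7·σ² = 7·(1/4) = 7/4


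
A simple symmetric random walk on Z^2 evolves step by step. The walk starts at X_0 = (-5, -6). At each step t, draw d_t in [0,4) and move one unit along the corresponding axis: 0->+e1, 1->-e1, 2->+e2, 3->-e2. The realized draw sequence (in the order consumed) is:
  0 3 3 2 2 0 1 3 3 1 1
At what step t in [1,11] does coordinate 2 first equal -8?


3

t=0: X=(-5, -6), d=0 → +e1, X_1=(-4, -6)
t=1: X=(-4, -6), d=3 → -e2, X_2=(-4, -7)
t=2: X=(-4, -7), d=3 → -e2, X_3=(-4, -8)
t=3: X=(-4, -8), d=2 → +e2, X_4=(-4, -7)
t=4: X=(-4, -7), d=2 → +e2, X_5=(-4, -6)
t=5: X=(-4, -6), d=0 → +e1, X_6=(-3, -6)
t=6: X=(-3, -6), d=1 → -e1, X_7=(-4, -6)
t=7: X=(-4, -6), d=3 → -e2, X_8=(-4, -7)
t=8: X=(-4, -7), d=3 → -e2, X_9=(-4, -8)
t=9: X=(-4, -8), d=1 → -e1, X_10=(-5, -8)
t=10: X=(-5, -8), d=1 → -e1, X_11=(-6, -8)
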